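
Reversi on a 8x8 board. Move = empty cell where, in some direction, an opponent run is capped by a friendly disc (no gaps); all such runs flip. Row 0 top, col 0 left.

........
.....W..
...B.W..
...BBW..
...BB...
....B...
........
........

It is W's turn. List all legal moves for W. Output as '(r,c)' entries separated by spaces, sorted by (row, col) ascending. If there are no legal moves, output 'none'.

Answer: (3,2) (5,2) (5,3)

Derivation:
(1,2): no bracket -> illegal
(1,3): no bracket -> illegal
(1,4): no bracket -> illegal
(2,2): no bracket -> illegal
(2,4): no bracket -> illegal
(3,2): flips 2 -> legal
(4,2): no bracket -> illegal
(4,5): no bracket -> illegal
(5,2): flips 2 -> legal
(5,3): flips 1 -> legal
(5,5): no bracket -> illegal
(6,3): no bracket -> illegal
(6,4): no bracket -> illegal
(6,5): no bracket -> illegal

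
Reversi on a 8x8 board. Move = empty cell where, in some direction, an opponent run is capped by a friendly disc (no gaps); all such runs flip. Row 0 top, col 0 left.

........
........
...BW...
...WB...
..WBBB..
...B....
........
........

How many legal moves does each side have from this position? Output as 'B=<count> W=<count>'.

Answer: B=6 W=8

Derivation:
-- B to move --
(1,3): no bracket -> illegal
(1,4): flips 1 -> legal
(1,5): no bracket -> illegal
(2,2): flips 1 -> legal
(2,5): flips 1 -> legal
(3,1): flips 1 -> legal
(3,2): flips 1 -> legal
(3,5): no bracket -> illegal
(4,1): flips 1 -> legal
(5,1): no bracket -> illegal
(5,2): no bracket -> illegal
B mobility = 6
-- W to move --
(1,2): no bracket -> illegal
(1,3): flips 1 -> legal
(1,4): no bracket -> illegal
(2,2): flips 1 -> legal
(2,5): no bracket -> illegal
(3,2): no bracket -> illegal
(3,5): flips 1 -> legal
(3,6): no bracket -> illegal
(4,6): flips 3 -> legal
(5,2): no bracket -> illegal
(5,4): flips 2 -> legal
(5,5): flips 1 -> legal
(5,6): no bracket -> illegal
(6,2): no bracket -> illegal
(6,3): flips 2 -> legal
(6,4): flips 1 -> legal
W mobility = 8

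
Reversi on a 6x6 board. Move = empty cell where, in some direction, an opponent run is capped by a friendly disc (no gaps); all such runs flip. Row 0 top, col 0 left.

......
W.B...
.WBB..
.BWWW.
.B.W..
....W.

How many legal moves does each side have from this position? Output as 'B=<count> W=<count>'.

Answer: B=8 W=10

Derivation:
-- B to move --
(0,0): no bracket -> illegal
(0,1): no bracket -> illegal
(1,1): flips 1 -> legal
(2,0): flips 1 -> legal
(2,4): no bracket -> illegal
(2,5): no bracket -> illegal
(3,0): flips 1 -> legal
(3,5): flips 3 -> legal
(4,2): flips 1 -> legal
(4,4): flips 1 -> legal
(4,5): flips 1 -> legal
(5,2): no bracket -> illegal
(5,3): flips 2 -> legal
(5,5): no bracket -> illegal
B mobility = 8
-- W to move --
(0,1): flips 2 -> legal
(0,2): flips 2 -> legal
(0,3): flips 1 -> legal
(1,1): flips 1 -> legal
(1,3): flips 1 -> legal
(1,4): flips 1 -> legal
(2,0): no bracket -> illegal
(2,4): flips 2 -> legal
(3,0): flips 1 -> legal
(4,0): no bracket -> illegal
(4,2): no bracket -> illegal
(5,0): flips 1 -> legal
(5,1): flips 2 -> legal
(5,2): no bracket -> illegal
W mobility = 10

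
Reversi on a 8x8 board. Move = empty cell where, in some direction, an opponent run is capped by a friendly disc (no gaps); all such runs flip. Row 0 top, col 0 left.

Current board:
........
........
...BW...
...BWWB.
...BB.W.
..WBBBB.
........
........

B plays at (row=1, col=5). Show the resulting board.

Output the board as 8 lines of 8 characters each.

Answer: ........
.....B..
...BB...
...BWWB.
...BB.W.
..WBBBB.
........
........

Derivation:
Place B at (1,5); scan 8 dirs for brackets.
Dir NW: first cell '.' (not opp) -> no flip
Dir N: first cell '.' (not opp) -> no flip
Dir NE: first cell '.' (not opp) -> no flip
Dir W: first cell '.' (not opp) -> no flip
Dir E: first cell '.' (not opp) -> no flip
Dir SW: opp run (2,4) capped by B -> flip
Dir S: first cell '.' (not opp) -> no flip
Dir SE: first cell '.' (not opp) -> no flip
All flips: (2,4)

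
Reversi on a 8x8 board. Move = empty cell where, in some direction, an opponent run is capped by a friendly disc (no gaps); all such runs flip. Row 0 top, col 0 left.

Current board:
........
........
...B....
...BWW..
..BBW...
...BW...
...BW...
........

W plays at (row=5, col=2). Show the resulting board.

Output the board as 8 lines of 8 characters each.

Place W at (5,2); scan 8 dirs for brackets.
Dir NW: first cell '.' (not opp) -> no flip
Dir N: opp run (4,2), next='.' -> no flip
Dir NE: opp run (4,3) capped by W -> flip
Dir W: first cell '.' (not opp) -> no flip
Dir E: opp run (5,3) capped by W -> flip
Dir SW: first cell '.' (not opp) -> no flip
Dir S: first cell '.' (not opp) -> no flip
Dir SE: opp run (6,3), next='.' -> no flip
All flips: (4,3) (5,3)

Answer: ........
........
...B....
...BWW..
..BWW...
..WWW...
...BW...
........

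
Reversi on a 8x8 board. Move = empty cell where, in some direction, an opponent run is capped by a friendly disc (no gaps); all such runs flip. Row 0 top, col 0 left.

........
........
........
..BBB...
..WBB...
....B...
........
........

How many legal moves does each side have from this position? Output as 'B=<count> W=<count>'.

-- B to move --
(3,1): no bracket -> illegal
(4,1): flips 1 -> legal
(5,1): flips 1 -> legal
(5,2): flips 1 -> legal
(5,3): no bracket -> illegal
B mobility = 3
-- W to move --
(2,1): no bracket -> illegal
(2,2): flips 1 -> legal
(2,3): no bracket -> illegal
(2,4): flips 1 -> legal
(2,5): no bracket -> illegal
(3,1): no bracket -> illegal
(3,5): no bracket -> illegal
(4,1): no bracket -> illegal
(4,5): flips 2 -> legal
(5,2): no bracket -> illegal
(5,3): no bracket -> illegal
(5,5): no bracket -> illegal
(6,3): no bracket -> illegal
(6,4): no bracket -> illegal
(6,5): no bracket -> illegal
W mobility = 3

Answer: B=3 W=3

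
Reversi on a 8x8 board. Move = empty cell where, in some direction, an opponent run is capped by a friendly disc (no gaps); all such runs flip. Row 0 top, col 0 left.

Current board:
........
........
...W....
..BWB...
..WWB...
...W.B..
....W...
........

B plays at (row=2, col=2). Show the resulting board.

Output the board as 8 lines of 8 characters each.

Place B at (2,2); scan 8 dirs for brackets.
Dir NW: first cell '.' (not opp) -> no flip
Dir N: first cell '.' (not opp) -> no flip
Dir NE: first cell '.' (not opp) -> no flip
Dir W: first cell '.' (not opp) -> no flip
Dir E: opp run (2,3), next='.' -> no flip
Dir SW: first cell '.' (not opp) -> no flip
Dir S: first cell 'B' (not opp) -> no flip
Dir SE: opp run (3,3) capped by B -> flip
All flips: (3,3)

Answer: ........
........
..BW....
..BBB...
..WWB...
...W.B..
....W...
........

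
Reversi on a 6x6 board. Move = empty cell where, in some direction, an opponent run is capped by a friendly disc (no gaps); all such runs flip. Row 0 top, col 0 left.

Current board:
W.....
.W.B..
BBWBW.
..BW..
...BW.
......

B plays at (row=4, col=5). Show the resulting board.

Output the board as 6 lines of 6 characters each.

Place B at (4,5); scan 8 dirs for brackets.
Dir NW: first cell '.' (not opp) -> no flip
Dir N: first cell '.' (not opp) -> no flip
Dir NE: edge -> no flip
Dir W: opp run (4,4) capped by B -> flip
Dir E: edge -> no flip
Dir SW: first cell '.' (not opp) -> no flip
Dir S: first cell '.' (not opp) -> no flip
Dir SE: edge -> no flip
All flips: (4,4)

Answer: W.....
.W.B..
BBWBW.
..BW..
...BBB
......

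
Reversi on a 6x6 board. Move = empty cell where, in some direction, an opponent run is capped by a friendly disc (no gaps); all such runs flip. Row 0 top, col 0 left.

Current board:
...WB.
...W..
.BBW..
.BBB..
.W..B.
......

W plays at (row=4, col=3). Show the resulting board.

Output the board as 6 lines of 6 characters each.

Place W at (4,3); scan 8 dirs for brackets.
Dir NW: opp run (3,2) (2,1), next='.' -> no flip
Dir N: opp run (3,3) capped by W -> flip
Dir NE: first cell '.' (not opp) -> no flip
Dir W: first cell '.' (not opp) -> no flip
Dir E: opp run (4,4), next='.' -> no flip
Dir SW: first cell '.' (not opp) -> no flip
Dir S: first cell '.' (not opp) -> no flip
Dir SE: first cell '.' (not opp) -> no flip
All flips: (3,3)

Answer: ...WB.
...W..
.BBW..
.BBW..
.W.WB.
......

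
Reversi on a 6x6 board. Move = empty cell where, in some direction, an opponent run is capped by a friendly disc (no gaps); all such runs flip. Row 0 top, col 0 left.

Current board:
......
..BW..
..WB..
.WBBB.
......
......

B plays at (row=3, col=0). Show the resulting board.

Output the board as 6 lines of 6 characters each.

Answer: ......
..BW..
..WB..
BBBBB.
......
......

Derivation:
Place B at (3,0); scan 8 dirs for brackets.
Dir NW: edge -> no flip
Dir N: first cell '.' (not opp) -> no flip
Dir NE: first cell '.' (not opp) -> no flip
Dir W: edge -> no flip
Dir E: opp run (3,1) capped by B -> flip
Dir SW: edge -> no flip
Dir S: first cell '.' (not opp) -> no flip
Dir SE: first cell '.' (not opp) -> no flip
All flips: (3,1)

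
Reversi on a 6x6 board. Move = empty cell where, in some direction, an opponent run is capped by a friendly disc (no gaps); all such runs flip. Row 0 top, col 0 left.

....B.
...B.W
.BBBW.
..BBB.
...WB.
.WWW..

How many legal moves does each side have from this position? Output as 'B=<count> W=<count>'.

Answer: B=5 W=9

Derivation:
-- B to move --
(0,5): no bracket -> illegal
(1,4): flips 1 -> legal
(2,5): flips 1 -> legal
(3,5): flips 1 -> legal
(4,0): no bracket -> illegal
(4,1): no bracket -> illegal
(4,2): flips 1 -> legal
(5,0): no bracket -> illegal
(5,4): flips 1 -> legal
B mobility = 5
-- W to move --
(0,2): flips 1 -> legal
(0,3): flips 3 -> legal
(0,5): no bracket -> illegal
(1,0): flips 2 -> legal
(1,1): no bracket -> illegal
(1,2): no bracket -> illegal
(1,4): no bracket -> illegal
(2,0): flips 3 -> legal
(2,5): flips 1 -> legal
(3,0): no bracket -> illegal
(3,1): no bracket -> illegal
(3,5): flips 1 -> legal
(4,1): no bracket -> illegal
(4,2): flips 1 -> legal
(4,5): flips 1 -> legal
(5,4): flips 2 -> legal
(5,5): no bracket -> illegal
W mobility = 9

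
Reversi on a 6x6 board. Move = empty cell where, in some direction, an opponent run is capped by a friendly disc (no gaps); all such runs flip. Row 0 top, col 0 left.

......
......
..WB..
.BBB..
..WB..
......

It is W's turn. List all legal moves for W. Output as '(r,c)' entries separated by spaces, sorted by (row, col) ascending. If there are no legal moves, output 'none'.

(1,2): no bracket -> illegal
(1,3): no bracket -> illegal
(1,4): no bracket -> illegal
(2,0): flips 1 -> legal
(2,1): no bracket -> illegal
(2,4): flips 2 -> legal
(3,0): no bracket -> illegal
(3,4): no bracket -> illegal
(4,0): flips 1 -> legal
(4,1): no bracket -> illegal
(4,4): flips 2 -> legal
(5,2): no bracket -> illegal
(5,3): no bracket -> illegal
(5,4): no bracket -> illegal

Answer: (2,0) (2,4) (4,0) (4,4)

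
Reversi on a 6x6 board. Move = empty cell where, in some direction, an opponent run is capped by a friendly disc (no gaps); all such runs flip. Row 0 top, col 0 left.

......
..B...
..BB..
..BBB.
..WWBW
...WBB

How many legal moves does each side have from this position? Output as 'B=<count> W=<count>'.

Answer: B=4 W=7

Derivation:
-- B to move --
(3,1): no bracket -> illegal
(3,5): flips 1 -> legal
(4,1): flips 2 -> legal
(5,1): flips 1 -> legal
(5,2): flips 3 -> legal
B mobility = 4
-- W to move --
(0,1): flips 3 -> legal
(0,2): flips 3 -> legal
(0,3): no bracket -> illegal
(1,1): no bracket -> illegal
(1,3): flips 2 -> legal
(1,4): no bracket -> illegal
(2,1): flips 1 -> legal
(2,4): flips 1 -> legal
(2,5): flips 1 -> legal
(3,1): no bracket -> illegal
(3,5): flips 1 -> legal
(4,1): no bracket -> illegal
W mobility = 7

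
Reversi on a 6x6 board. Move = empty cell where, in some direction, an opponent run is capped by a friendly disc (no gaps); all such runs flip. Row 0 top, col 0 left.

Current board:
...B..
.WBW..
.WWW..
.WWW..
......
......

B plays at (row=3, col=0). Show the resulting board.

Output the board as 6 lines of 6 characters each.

Place B at (3,0); scan 8 dirs for brackets.
Dir NW: edge -> no flip
Dir N: first cell '.' (not opp) -> no flip
Dir NE: opp run (2,1) capped by B -> flip
Dir W: edge -> no flip
Dir E: opp run (3,1) (3,2) (3,3), next='.' -> no flip
Dir SW: edge -> no flip
Dir S: first cell '.' (not opp) -> no flip
Dir SE: first cell '.' (not opp) -> no flip
All flips: (2,1)

Answer: ...B..
.WBW..
.BWW..
BWWW..
......
......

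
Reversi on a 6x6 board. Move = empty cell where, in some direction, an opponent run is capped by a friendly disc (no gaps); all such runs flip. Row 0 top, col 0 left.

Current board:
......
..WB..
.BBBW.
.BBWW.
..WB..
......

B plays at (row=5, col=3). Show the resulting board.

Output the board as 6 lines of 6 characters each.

Answer: ......
..WB..
.BBBW.
.BBWW.
..BB..
...B..

Derivation:
Place B at (5,3); scan 8 dirs for brackets.
Dir NW: opp run (4,2) capped by B -> flip
Dir N: first cell 'B' (not opp) -> no flip
Dir NE: first cell '.' (not opp) -> no flip
Dir W: first cell '.' (not opp) -> no flip
Dir E: first cell '.' (not opp) -> no flip
Dir SW: edge -> no flip
Dir S: edge -> no flip
Dir SE: edge -> no flip
All flips: (4,2)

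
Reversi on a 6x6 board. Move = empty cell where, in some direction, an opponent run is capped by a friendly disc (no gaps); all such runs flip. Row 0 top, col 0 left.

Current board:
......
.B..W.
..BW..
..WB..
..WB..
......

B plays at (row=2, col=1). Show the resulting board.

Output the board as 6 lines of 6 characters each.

Answer: ......
.B..W.
.BBW..
..BB..
..WB..
......

Derivation:
Place B at (2,1); scan 8 dirs for brackets.
Dir NW: first cell '.' (not opp) -> no flip
Dir N: first cell 'B' (not opp) -> no flip
Dir NE: first cell '.' (not opp) -> no flip
Dir W: first cell '.' (not opp) -> no flip
Dir E: first cell 'B' (not opp) -> no flip
Dir SW: first cell '.' (not opp) -> no flip
Dir S: first cell '.' (not opp) -> no flip
Dir SE: opp run (3,2) capped by B -> flip
All flips: (3,2)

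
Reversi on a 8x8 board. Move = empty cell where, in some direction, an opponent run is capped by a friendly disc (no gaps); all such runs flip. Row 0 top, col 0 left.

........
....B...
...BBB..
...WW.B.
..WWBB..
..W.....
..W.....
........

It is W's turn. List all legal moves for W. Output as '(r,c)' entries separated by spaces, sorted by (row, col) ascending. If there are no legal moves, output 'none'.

Answer: (0,4) (1,2) (1,3) (1,5) (1,6) (4,6) (5,4) (5,5) (5,6)

Derivation:
(0,3): no bracket -> illegal
(0,4): flips 2 -> legal
(0,5): no bracket -> illegal
(1,2): flips 1 -> legal
(1,3): flips 1 -> legal
(1,5): flips 1 -> legal
(1,6): flips 1 -> legal
(2,2): no bracket -> illegal
(2,6): no bracket -> illegal
(2,7): no bracket -> illegal
(3,2): no bracket -> illegal
(3,5): no bracket -> illegal
(3,7): no bracket -> illegal
(4,6): flips 2 -> legal
(4,7): no bracket -> illegal
(5,3): no bracket -> illegal
(5,4): flips 1 -> legal
(5,5): flips 1 -> legal
(5,6): flips 1 -> legal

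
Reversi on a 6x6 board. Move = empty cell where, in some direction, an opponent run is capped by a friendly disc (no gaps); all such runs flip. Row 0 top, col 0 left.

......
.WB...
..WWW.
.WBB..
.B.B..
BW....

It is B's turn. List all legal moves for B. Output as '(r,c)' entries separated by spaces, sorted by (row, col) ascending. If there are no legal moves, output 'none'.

(0,0): flips 2 -> legal
(0,1): no bracket -> illegal
(0,2): no bracket -> illegal
(1,0): flips 1 -> legal
(1,3): flips 1 -> legal
(1,4): flips 1 -> legal
(1,5): flips 1 -> legal
(2,0): no bracket -> illegal
(2,1): flips 1 -> legal
(2,5): no bracket -> illegal
(3,0): flips 1 -> legal
(3,4): flips 1 -> legal
(3,5): no bracket -> illegal
(4,0): no bracket -> illegal
(4,2): no bracket -> illegal
(5,2): flips 1 -> legal

Answer: (0,0) (1,0) (1,3) (1,4) (1,5) (2,1) (3,0) (3,4) (5,2)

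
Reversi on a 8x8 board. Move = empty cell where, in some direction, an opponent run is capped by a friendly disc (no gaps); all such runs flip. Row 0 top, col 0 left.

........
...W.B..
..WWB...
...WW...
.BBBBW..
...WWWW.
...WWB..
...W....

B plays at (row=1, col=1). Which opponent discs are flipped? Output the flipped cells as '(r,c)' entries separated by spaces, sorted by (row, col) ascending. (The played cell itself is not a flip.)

Answer: (2,2) (3,3)

Derivation:
Dir NW: first cell '.' (not opp) -> no flip
Dir N: first cell '.' (not opp) -> no flip
Dir NE: first cell '.' (not opp) -> no flip
Dir W: first cell '.' (not opp) -> no flip
Dir E: first cell '.' (not opp) -> no flip
Dir SW: first cell '.' (not opp) -> no flip
Dir S: first cell '.' (not opp) -> no flip
Dir SE: opp run (2,2) (3,3) capped by B -> flip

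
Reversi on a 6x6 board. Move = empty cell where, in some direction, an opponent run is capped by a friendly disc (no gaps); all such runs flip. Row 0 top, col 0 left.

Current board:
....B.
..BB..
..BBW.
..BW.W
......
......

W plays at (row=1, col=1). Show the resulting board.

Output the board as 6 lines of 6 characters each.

Answer: ....B.
.WBB..
..WBW.
..BW.W
......
......

Derivation:
Place W at (1,1); scan 8 dirs for brackets.
Dir NW: first cell '.' (not opp) -> no flip
Dir N: first cell '.' (not opp) -> no flip
Dir NE: first cell '.' (not opp) -> no flip
Dir W: first cell '.' (not opp) -> no flip
Dir E: opp run (1,2) (1,3), next='.' -> no flip
Dir SW: first cell '.' (not opp) -> no flip
Dir S: first cell '.' (not opp) -> no flip
Dir SE: opp run (2,2) capped by W -> flip
All flips: (2,2)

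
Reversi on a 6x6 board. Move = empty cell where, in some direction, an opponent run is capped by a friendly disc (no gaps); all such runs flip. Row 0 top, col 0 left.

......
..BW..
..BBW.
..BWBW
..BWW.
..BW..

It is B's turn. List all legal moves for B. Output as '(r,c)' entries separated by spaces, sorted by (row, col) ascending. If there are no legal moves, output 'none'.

(0,2): no bracket -> illegal
(0,3): flips 1 -> legal
(0,4): flips 1 -> legal
(1,4): flips 2 -> legal
(1,5): flips 2 -> legal
(2,5): flips 1 -> legal
(4,5): flips 2 -> legal
(5,4): flips 3 -> legal
(5,5): flips 2 -> legal

Answer: (0,3) (0,4) (1,4) (1,5) (2,5) (4,5) (5,4) (5,5)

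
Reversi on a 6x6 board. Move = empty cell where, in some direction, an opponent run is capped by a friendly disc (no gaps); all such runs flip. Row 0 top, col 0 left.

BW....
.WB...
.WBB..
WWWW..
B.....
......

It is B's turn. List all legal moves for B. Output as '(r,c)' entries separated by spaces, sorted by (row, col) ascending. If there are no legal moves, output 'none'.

(0,2): flips 1 -> legal
(1,0): flips 1 -> legal
(2,0): flips 2 -> legal
(2,4): no bracket -> illegal
(3,4): no bracket -> illegal
(4,1): flips 1 -> legal
(4,2): flips 1 -> legal
(4,3): flips 1 -> legal
(4,4): flips 1 -> legal

Answer: (0,2) (1,0) (2,0) (4,1) (4,2) (4,3) (4,4)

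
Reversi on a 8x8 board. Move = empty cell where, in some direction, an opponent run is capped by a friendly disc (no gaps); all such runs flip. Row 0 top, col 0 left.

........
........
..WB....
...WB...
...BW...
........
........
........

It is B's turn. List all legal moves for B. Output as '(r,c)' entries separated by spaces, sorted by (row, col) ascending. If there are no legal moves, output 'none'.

(1,1): no bracket -> illegal
(1,2): no bracket -> illegal
(1,3): no bracket -> illegal
(2,1): flips 1 -> legal
(2,4): no bracket -> illegal
(3,1): no bracket -> illegal
(3,2): flips 1 -> legal
(3,5): no bracket -> illegal
(4,2): no bracket -> illegal
(4,5): flips 1 -> legal
(5,3): no bracket -> illegal
(5,4): flips 1 -> legal
(5,5): no bracket -> illegal

Answer: (2,1) (3,2) (4,5) (5,4)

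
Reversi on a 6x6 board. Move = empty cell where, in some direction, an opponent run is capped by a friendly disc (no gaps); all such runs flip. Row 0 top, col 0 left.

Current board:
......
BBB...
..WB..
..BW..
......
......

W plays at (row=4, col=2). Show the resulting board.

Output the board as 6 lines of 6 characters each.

Place W at (4,2); scan 8 dirs for brackets.
Dir NW: first cell '.' (not opp) -> no flip
Dir N: opp run (3,2) capped by W -> flip
Dir NE: first cell 'W' (not opp) -> no flip
Dir W: first cell '.' (not opp) -> no flip
Dir E: first cell '.' (not opp) -> no flip
Dir SW: first cell '.' (not opp) -> no flip
Dir S: first cell '.' (not opp) -> no flip
Dir SE: first cell '.' (not opp) -> no flip
All flips: (3,2)

Answer: ......
BBB...
..WB..
..WW..
..W...
......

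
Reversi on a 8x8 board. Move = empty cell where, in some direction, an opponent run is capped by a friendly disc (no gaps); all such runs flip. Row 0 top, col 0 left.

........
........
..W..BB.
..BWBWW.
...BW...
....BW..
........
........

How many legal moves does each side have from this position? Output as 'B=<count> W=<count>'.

-- B to move --
(1,1): no bracket -> illegal
(1,2): flips 1 -> legal
(1,3): no bracket -> illegal
(2,1): no bracket -> illegal
(2,3): flips 1 -> legal
(2,4): no bracket -> illegal
(2,7): no bracket -> illegal
(3,1): no bracket -> illegal
(3,7): flips 2 -> legal
(4,2): no bracket -> illegal
(4,5): flips 2 -> legal
(4,6): flips 1 -> legal
(4,7): flips 1 -> legal
(5,3): flips 2 -> legal
(5,6): flips 1 -> legal
(6,4): no bracket -> illegal
(6,5): no bracket -> illegal
(6,6): no bracket -> illegal
B mobility = 8
-- W to move --
(1,4): flips 1 -> legal
(1,5): flips 1 -> legal
(1,6): flips 1 -> legal
(1,7): flips 1 -> legal
(2,1): no bracket -> illegal
(2,3): no bracket -> illegal
(2,4): flips 1 -> legal
(2,7): no bracket -> illegal
(3,1): flips 1 -> legal
(3,7): no bracket -> illegal
(4,1): no bracket -> illegal
(4,2): flips 2 -> legal
(4,5): no bracket -> illegal
(5,2): no bracket -> illegal
(5,3): flips 2 -> legal
(6,3): no bracket -> illegal
(6,4): flips 1 -> legal
(6,5): no bracket -> illegal
W mobility = 9

Answer: B=8 W=9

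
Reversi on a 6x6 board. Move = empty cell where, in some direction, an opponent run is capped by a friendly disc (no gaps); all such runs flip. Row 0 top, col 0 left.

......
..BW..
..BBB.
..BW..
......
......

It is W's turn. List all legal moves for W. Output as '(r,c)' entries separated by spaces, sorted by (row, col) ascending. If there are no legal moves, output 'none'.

Answer: (1,1) (1,5) (3,1) (3,5)

Derivation:
(0,1): no bracket -> illegal
(0,2): no bracket -> illegal
(0,3): no bracket -> illegal
(1,1): flips 2 -> legal
(1,4): no bracket -> illegal
(1,5): flips 1 -> legal
(2,1): no bracket -> illegal
(2,5): no bracket -> illegal
(3,1): flips 2 -> legal
(3,4): no bracket -> illegal
(3,5): flips 1 -> legal
(4,1): no bracket -> illegal
(4,2): no bracket -> illegal
(4,3): no bracket -> illegal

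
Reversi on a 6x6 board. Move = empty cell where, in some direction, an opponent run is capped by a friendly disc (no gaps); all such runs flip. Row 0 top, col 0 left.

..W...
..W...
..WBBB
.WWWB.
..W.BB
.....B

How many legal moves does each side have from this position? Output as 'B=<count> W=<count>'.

-- B to move --
(0,1): flips 1 -> legal
(0,3): no bracket -> illegal
(1,1): flips 2 -> legal
(1,3): no bracket -> illegal
(2,0): no bracket -> illegal
(2,1): flips 1 -> legal
(3,0): flips 3 -> legal
(4,0): no bracket -> illegal
(4,1): flips 1 -> legal
(4,3): flips 1 -> legal
(5,1): flips 2 -> legal
(5,2): no bracket -> illegal
(5,3): no bracket -> illegal
B mobility = 7
-- W to move --
(1,3): flips 1 -> legal
(1,4): flips 1 -> legal
(1,5): flips 1 -> legal
(3,5): flips 1 -> legal
(4,3): no bracket -> illegal
(5,3): no bracket -> illegal
(5,4): no bracket -> illegal
W mobility = 4

Answer: B=7 W=4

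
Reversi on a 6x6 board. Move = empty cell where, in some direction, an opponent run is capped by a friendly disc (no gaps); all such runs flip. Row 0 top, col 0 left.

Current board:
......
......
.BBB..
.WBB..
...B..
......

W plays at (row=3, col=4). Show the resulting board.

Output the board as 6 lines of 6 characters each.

Place W at (3,4); scan 8 dirs for brackets.
Dir NW: opp run (2,3), next='.' -> no flip
Dir N: first cell '.' (not opp) -> no flip
Dir NE: first cell '.' (not opp) -> no flip
Dir W: opp run (3,3) (3,2) capped by W -> flip
Dir E: first cell '.' (not opp) -> no flip
Dir SW: opp run (4,3), next='.' -> no flip
Dir S: first cell '.' (not opp) -> no flip
Dir SE: first cell '.' (not opp) -> no flip
All flips: (3,2) (3,3)

Answer: ......
......
.BBB..
.WWWW.
...B..
......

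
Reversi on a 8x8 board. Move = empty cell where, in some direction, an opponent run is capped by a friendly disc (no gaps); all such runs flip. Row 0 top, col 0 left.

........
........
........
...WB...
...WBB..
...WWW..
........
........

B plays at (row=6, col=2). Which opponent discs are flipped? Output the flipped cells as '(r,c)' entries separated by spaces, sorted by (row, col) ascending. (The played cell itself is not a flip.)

Answer: (5,3)

Derivation:
Dir NW: first cell '.' (not opp) -> no flip
Dir N: first cell '.' (not opp) -> no flip
Dir NE: opp run (5,3) capped by B -> flip
Dir W: first cell '.' (not opp) -> no flip
Dir E: first cell '.' (not opp) -> no flip
Dir SW: first cell '.' (not opp) -> no flip
Dir S: first cell '.' (not opp) -> no flip
Dir SE: first cell '.' (not opp) -> no flip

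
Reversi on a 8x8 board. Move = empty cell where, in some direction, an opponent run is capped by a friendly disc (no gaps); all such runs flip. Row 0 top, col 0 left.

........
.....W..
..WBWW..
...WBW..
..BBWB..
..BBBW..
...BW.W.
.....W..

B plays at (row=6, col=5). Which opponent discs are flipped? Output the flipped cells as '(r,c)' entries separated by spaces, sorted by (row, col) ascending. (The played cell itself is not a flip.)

Answer: (5,5) (6,4)

Derivation:
Dir NW: first cell 'B' (not opp) -> no flip
Dir N: opp run (5,5) capped by B -> flip
Dir NE: first cell '.' (not opp) -> no flip
Dir W: opp run (6,4) capped by B -> flip
Dir E: opp run (6,6), next='.' -> no flip
Dir SW: first cell '.' (not opp) -> no flip
Dir S: opp run (7,5), next=edge -> no flip
Dir SE: first cell '.' (not opp) -> no flip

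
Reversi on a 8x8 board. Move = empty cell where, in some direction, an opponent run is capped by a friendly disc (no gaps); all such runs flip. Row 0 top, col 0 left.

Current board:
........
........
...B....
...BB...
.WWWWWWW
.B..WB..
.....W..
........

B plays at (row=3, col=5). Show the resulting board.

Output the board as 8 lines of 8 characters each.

Answer: ........
........
...B....
...BBB..
.WWWWBWW
.B..WB..
.....W..
........

Derivation:
Place B at (3,5); scan 8 dirs for brackets.
Dir NW: first cell '.' (not opp) -> no flip
Dir N: first cell '.' (not opp) -> no flip
Dir NE: first cell '.' (not opp) -> no flip
Dir W: first cell 'B' (not opp) -> no flip
Dir E: first cell '.' (not opp) -> no flip
Dir SW: opp run (4,4), next='.' -> no flip
Dir S: opp run (4,5) capped by B -> flip
Dir SE: opp run (4,6), next='.' -> no flip
All flips: (4,5)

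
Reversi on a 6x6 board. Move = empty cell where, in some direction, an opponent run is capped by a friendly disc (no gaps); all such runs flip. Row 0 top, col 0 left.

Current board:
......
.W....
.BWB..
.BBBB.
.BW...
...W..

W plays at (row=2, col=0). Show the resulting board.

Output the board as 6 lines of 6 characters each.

Answer: ......
.W....
WWWB..
.WBBB.
.BW...
...W..

Derivation:
Place W at (2,0); scan 8 dirs for brackets.
Dir NW: edge -> no flip
Dir N: first cell '.' (not opp) -> no flip
Dir NE: first cell 'W' (not opp) -> no flip
Dir W: edge -> no flip
Dir E: opp run (2,1) capped by W -> flip
Dir SW: edge -> no flip
Dir S: first cell '.' (not opp) -> no flip
Dir SE: opp run (3,1) capped by W -> flip
All flips: (2,1) (3,1)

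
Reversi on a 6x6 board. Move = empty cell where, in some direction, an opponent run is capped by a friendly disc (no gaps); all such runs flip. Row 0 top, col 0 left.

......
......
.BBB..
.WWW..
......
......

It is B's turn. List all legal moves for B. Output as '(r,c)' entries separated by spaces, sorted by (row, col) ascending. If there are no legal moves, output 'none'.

(2,0): no bracket -> illegal
(2,4): no bracket -> illegal
(3,0): no bracket -> illegal
(3,4): no bracket -> illegal
(4,0): flips 1 -> legal
(4,1): flips 2 -> legal
(4,2): flips 1 -> legal
(4,3): flips 2 -> legal
(4,4): flips 1 -> legal

Answer: (4,0) (4,1) (4,2) (4,3) (4,4)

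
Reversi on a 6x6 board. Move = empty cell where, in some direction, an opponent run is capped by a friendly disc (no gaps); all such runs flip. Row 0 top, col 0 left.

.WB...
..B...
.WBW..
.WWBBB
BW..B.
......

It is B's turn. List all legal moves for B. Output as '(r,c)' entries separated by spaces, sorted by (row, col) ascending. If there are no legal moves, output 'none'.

(0,0): flips 1 -> legal
(1,0): no bracket -> illegal
(1,1): no bracket -> illegal
(1,3): flips 1 -> legal
(1,4): no bracket -> illegal
(2,0): flips 1 -> legal
(2,4): flips 1 -> legal
(3,0): flips 3 -> legal
(4,2): flips 2 -> legal
(4,3): no bracket -> illegal
(5,0): no bracket -> illegal
(5,1): no bracket -> illegal
(5,2): no bracket -> illegal

Answer: (0,0) (1,3) (2,0) (2,4) (3,0) (4,2)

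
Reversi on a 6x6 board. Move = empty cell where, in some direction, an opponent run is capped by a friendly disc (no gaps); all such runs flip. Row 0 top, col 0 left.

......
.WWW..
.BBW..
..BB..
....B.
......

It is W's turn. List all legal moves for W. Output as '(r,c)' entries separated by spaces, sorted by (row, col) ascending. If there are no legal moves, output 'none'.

(1,0): no bracket -> illegal
(2,0): flips 2 -> legal
(2,4): no bracket -> illegal
(3,0): flips 1 -> legal
(3,1): flips 2 -> legal
(3,4): no bracket -> illegal
(3,5): no bracket -> illegal
(4,1): flips 1 -> legal
(4,2): flips 2 -> legal
(4,3): flips 1 -> legal
(4,5): no bracket -> illegal
(5,3): no bracket -> illegal
(5,4): no bracket -> illegal
(5,5): flips 3 -> legal

Answer: (2,0) (3,0) (3,1) (4,1) (4,2) (4,3) (5,5)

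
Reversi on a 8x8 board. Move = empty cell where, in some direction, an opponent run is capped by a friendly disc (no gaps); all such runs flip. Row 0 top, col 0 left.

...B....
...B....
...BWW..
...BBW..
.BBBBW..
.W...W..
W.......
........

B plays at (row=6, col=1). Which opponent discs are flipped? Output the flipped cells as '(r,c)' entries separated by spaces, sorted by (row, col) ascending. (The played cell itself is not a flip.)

Answer: (5,1)

Derivation:
Dir NW: first cell '.' (not opp) -> no flip
Dir N: opp run (5,1) capped by B -> flip
Dir NE: first cell '.' (not opp) -> no flip
Dir W: opp run (6,0), next=edge -> no flip
Dir E: first cell '.' (not opp) -> no flip
Dir SW: first cell '.' (not opp) -> no flip
Dir S: first cell '.' (not opp) -> no flip
Dir SE: first cell '.' (not opp) -> no flip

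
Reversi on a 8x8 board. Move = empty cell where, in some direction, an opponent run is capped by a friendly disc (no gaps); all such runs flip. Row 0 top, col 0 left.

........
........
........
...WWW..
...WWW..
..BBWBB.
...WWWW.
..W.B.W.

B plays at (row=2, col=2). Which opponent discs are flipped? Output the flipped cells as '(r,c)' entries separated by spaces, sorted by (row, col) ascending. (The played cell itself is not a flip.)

Answer: (3,3) (4,4)

Derivation:
Dir NW: first cell '.' (not opp) -> no flip
Dir N: first cell '.' (not opp) -> no flip
Dir NE: first cell '.' (not opp) -> no flip
Dir W: first cell '.' (not opp) -> no flip
Dir E: first cell '.' (not opp) -> no flip
Dir SW: first cell '.' (not opp) -> no flip
Dir S: first cell '.' (not opp) -> no flip
Dir SE: opp run (3,3) (4,4) capped by B -> flip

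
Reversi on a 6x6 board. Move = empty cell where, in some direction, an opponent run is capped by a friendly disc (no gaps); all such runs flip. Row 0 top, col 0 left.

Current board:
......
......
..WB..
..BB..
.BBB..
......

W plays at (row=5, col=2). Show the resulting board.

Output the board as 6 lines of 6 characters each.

Answer: ......
......
..WB..
..WB..
.BWB..
..W...

Derivation:
Place W at (5,2); scan 8 dirs for brackets.
Dir NW: opp run (4,1), next='.' -> no flip
Dir N: opp run (4,2) (3,2) capped by W -> flip
Dir NE: opp run (4,3), next='.' -> no flip
Dir W: first cell '.' (not opp) -> no flip
Dir E: first cell '.' (not opp) -> no flip
Dir SW: edge -> no flip
Dir S: edge -> no flip
Dir SE: edge -> no flip
All flips: (3,2) (4,2)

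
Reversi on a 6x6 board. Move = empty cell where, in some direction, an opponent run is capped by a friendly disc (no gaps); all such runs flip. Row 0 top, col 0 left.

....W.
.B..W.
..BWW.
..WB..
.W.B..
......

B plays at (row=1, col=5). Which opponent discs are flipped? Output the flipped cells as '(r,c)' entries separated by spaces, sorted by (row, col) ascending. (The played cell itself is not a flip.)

Answer: (2,4)

Derivation:
Dir NW: opp run (0,4), next=edge -> no flip
Dir N: first cell '.' (not opp) -> no flip
Dir NE: edge -> no flip
Dir W: opp run (1,4), next='.' -> no flip
Dir E: edge -> no flip
Dir SW: opp run (2,4) capped by B -> flip
Dir S: first cell '.' (not opp) -> no flip
Dir SE: edge -> no flip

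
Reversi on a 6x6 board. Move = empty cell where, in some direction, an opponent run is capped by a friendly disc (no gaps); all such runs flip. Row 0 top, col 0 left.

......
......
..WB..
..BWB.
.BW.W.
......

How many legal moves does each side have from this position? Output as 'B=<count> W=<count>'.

Answer: B=5 W=5

Derivation:
-- B to move --
(1,1): no bracket -> illegal
(1,2): flips 1 -> legal
(1,3): no bracket -> illegal
(2,1): flips 1 -> legal
(2,4): no bracket -> illegal
(3,1): no bracket -> illegal
(3,5): no bracket -> illegal
(4,3): flips 2 -> legal
(4,5): no bracket -> illegal
(5,1): no bracket -> illegal
(5,2): flips 1 -> legal
(5,3): no bracket -> illegal
(5,4): flips 1 -> legal
(5,5): no bracket -> illegal
B mobility = 5
-- W to move --
(1,2): no bracket -> illegal
(1,3): flips 1 -> legal
(1,4): no bracket -> illegal
(2,1): no bracket -> illegal
(2,4): flips 2 -> legal
(2,5): no bracket -> illegal
(3,0): no bracket -> illegal
(3,1): flips 1 -> legal
(3,5): flips 1 -> legal
(4,0): flips 1 -> legal
(4,3): no bracket -> illegal
(4,5): no bracket -> illegal
(5,0): no bracket -> illegal
(5,1): no bracket -> illegal
(5,2): no bracket -> illegal
W mobility = 5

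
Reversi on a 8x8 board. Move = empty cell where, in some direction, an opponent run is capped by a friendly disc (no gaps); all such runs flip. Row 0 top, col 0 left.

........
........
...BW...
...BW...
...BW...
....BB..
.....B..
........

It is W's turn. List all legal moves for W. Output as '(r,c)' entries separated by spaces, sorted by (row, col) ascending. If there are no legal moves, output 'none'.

Answer: (1,2) (2,2) (3,2) (4,2) (5,2) (6,4) (6,6)

Derivation:
(1,2): flips 1 -> legal
(1,3): no bracket -> illegal
(1,4): no bracket -> illegal
(2,2): flips 2 -> legal
(3,2): flips 1 -> legal
(4,2): flips 2 -> legal
(4,5): no bracket -> illegal
(4,6): no bracket -> illegal
(5,2): flips 1 -> legal
(5,3): no bracket -> illegal
(5,6): no bracket -> illegal
(6,3): no bracket -> illegal
(6,4): flips 1 -> legal
(6,6): flips 1 -> legal
(7,4): no bracket -> illegal
(7,5): no bracket -> illegal
(7,6): no bracket -> illegal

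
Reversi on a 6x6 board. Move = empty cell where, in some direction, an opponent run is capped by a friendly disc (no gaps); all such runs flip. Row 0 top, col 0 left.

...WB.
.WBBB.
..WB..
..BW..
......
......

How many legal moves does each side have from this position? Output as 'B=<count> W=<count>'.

Answer: B=6 W=8

Derivation:
-- B to move --
(0,0): no bracket -> illegal
(0,1): no bracket -> illegal
(0,2): flips 1 -> legal
(1,0): flips 1 -> legal
(2,0): no bracket -> illegal
(2,1): flips 1 -> legal
(2,4): no bracket -> illegal
(3,1): flips 1 -> legal
(3,4): flips 1 -> legal
(4,2): no bracket -> illegal
(4,3): flips 1 -> legal
(4,4): no bracket -> illegal
B mobility = 6
-- W to move --
(0,1): no bracket -> illegal
(0,2): flips 1 -> legal
(0,5): flips 1 -> legal
(1,5): flips 3 -> legal
(2,1): flips 1 -> legal
(2,4): flips 1 -> legal
(2,5): flips 1 -> legal
(3,1): flips 1 -> legal
(3,4): no bracket -> illegal
(4,1): no bracket -> illegal
(4,2): flips 1 -> legal
(4,3): no bracket -> illegal
W mobility = 8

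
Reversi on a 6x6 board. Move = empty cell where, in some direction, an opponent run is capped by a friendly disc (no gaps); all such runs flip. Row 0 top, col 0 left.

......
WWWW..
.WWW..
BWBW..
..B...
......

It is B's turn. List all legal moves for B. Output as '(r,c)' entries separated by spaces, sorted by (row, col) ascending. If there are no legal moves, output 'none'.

Answer: (0,2) (0,3) (1,4) (2,0) (2,4) (3,4)

Derivation:
(0,0): no bracket -> illegal
(0,1): no bracket -> illegal
(0,2): flips 2 -> legal
(0,3): flips 2 -> legal
(0,4): no bracket -> illegal
(1,4): flips 1 -> legal
(2,0): flips 1 -> legal
(2,4): flips 1 -> legal
(3,4): flips 1 -> legal
(4,0): no bracket -> illegal
(4,1): no bracket -> illegal
(4,3): no bracket -> illegal
(4,4): no bracket -> illegal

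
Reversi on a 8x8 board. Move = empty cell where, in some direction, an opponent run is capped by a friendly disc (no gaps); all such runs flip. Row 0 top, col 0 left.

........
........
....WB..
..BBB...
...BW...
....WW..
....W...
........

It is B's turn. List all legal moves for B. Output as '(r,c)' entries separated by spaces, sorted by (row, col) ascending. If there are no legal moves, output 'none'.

Answer: (1,4) (1,5) (2,3) (4,5) (6,5) (6,6) (7,4)

Derivation:
(1,3): no bracket -> illegal
(1,4): flips 1 -> legal
(1,5): flips 1 -> legal
(2,3): flips 1 -> legal
(3,5): no bracket -> illegal
(4,5): flips 1 -> legal
(4,6): no bracket -> illegal
(5,3): no bracket -> illegal
(5,6): no bracket -> illegal
(6,3): no bracket -> illegal
(6,5): flips 1 -> legal
(6,6): flips 2 -> legal
(7,3): no bracket -> illegal
(7,4): flips 3 -> legal
(7,5): no bracket -> illegal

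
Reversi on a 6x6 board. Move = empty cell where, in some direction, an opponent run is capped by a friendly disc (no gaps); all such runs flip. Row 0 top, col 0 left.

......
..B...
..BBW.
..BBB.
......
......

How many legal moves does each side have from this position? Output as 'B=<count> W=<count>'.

-- B to move --
(1,3): no bracket -> illegal
(1,4): flips 1 -> legal
(1,5): flips 1 -> legal
(2,5): flips 1 -> legal
(3,5): no bracket -> illegal
B mobility = 3
-- W to move --
(0,1): no bracket -> illegal
(0,2): no bracket -> illegal
(0,3): no bracket -> illegal
(1,1): no bracket -> illegal
(1,3): no bracket -> illegal
(1,4): no bracket -> illegal
(2,1): flips 2 -> legal
(2,5): no bracket -> illegal
(3,1): no bracket -> illegal
(3,5): no bracket -> illegal
(4,1): no bracket -> illegal
(4,2): flips 1 -> legal
(4,3): no bracket -> illegal
(4,4): flips 1 -> legal
(4,5): no bracket -> illegal
W mobility = 3

Answer: B=3 W=3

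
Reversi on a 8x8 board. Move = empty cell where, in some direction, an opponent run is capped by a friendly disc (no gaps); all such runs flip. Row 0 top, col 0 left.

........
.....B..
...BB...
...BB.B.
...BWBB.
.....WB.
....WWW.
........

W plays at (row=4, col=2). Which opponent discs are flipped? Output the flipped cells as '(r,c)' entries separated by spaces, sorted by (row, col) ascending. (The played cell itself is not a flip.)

Answer: (4,3)

Derivation:
Dir NW: first cell '.' (not opp) -> no flip
Dir N: first cell '.' (not opp) -> no flip
Dir NE: opp run (3,3) (2,4) (1,5), next='.' -> no flip
Dir W: first cell '.' (not opp) -> no flip
Dir E: opp run (4,3) capped by W -> flip
Dir SW: first cell '.' (not opp) -> no flip
Dir S: first cell '.' (not opp) -> no flip
Dir SE: first cell '.' (not opp) -> no flip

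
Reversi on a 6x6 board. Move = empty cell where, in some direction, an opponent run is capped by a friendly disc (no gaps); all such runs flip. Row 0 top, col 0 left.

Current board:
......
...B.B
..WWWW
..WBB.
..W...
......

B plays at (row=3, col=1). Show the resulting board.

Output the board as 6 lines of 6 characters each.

Place B at (3,1); scan 8 dirs for brackets.
Dir NW: first cell '.' (not opp) -> no flip
Dir N: first cell '.' (not opp) -> no flip
Dir NE: opp run (2,2) capped by B -> flip
Dir W: first cell '.' (not opp) -> no flip
Dir E: opp run (3,2) capped by B -> flip
Dir SW: first cell '.' (not opp) -> no flip
Dir S: first cell '.' (not opp) -> no flip
Dir SE: opp run (4,2), next='.' -> no flip
All flips: (2,2) (3,2)

Answer: ......
...B.B
..BWWW
.BBBB.
..W...
......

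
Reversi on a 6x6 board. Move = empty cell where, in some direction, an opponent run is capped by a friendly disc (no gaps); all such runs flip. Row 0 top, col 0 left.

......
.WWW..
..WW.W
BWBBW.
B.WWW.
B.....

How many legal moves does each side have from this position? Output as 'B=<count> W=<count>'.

-- B to move --
(0,0): flips 2 -> legal
(0,1): no bracket -> illegal
(0,2): flips 2 -> legal
(0,3): flips 2 -> legal
(0,4): flips 3 -> legal
(1,0): no bracket -> illegal
(1,4): flips 1 -> legal
(1,5): no bracket -> illegal
(2,0): no bracket -> illegal
(2,1): no bracket -> illegal
(2,4): no bracket -> illegal
(3,5): flips 1 -> legal
(4,1): no bracket -> illegal
(4,5): no bracket -> illegal
(5,1): flips 1 -> legal
(5,2): flips 1 -> legal
(5,3): flips 1 -> legal
(5,4): flips 1 -> legal
(5,5): flips 1 -> legal
B mobility = 11
-- W to move --
(2,0): no bracket -> illegal
(2,1): flips 1 -> legal
(2,4): flips 1 -> legal
(4,1): flips 1 -> legal
(5,1): no bracket -> illegal
W mobility = 3

Answer: B=11 W=3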